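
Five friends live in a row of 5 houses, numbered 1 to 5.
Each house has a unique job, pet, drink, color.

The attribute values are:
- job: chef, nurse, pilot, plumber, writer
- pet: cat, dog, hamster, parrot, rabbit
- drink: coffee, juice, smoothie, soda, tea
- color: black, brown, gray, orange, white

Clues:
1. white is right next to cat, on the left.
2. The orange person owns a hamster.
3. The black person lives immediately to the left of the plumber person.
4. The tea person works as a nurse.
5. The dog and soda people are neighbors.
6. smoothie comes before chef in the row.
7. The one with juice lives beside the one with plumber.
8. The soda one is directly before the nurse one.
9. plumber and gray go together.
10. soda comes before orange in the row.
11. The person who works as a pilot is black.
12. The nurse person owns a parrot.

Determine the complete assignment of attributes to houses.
Solution:

House | Job | Pet | Drink | Color
---------------------------------
  1   | pilot | dog | juice | black
  2   | plumber | rabbit | soda | gray
  3   | nurse | parrot | tea | white
  4   | writer | cat | smoothie | brown
  5   | chef | hamster | coffee | orange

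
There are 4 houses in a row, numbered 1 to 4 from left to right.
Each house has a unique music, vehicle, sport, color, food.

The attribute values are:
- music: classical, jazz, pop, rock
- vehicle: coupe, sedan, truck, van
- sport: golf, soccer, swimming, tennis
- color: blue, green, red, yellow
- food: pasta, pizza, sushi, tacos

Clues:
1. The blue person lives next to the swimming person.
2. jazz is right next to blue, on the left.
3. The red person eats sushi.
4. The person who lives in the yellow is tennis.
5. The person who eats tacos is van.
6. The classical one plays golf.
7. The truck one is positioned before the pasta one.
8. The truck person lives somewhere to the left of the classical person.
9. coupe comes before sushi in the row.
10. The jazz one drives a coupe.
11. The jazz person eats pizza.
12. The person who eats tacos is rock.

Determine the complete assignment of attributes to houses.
Solution:

House | Music | Vehicle | Sport | Color | Food
----------------------------------------------
  1   | jazz | coupe | tennis | yellow | pizza
  2   | rock | van | soccer | blue | tacos
  3   | pop | truck | swimming | red | sushi
  4   | classical | sedan | golf | green | pasta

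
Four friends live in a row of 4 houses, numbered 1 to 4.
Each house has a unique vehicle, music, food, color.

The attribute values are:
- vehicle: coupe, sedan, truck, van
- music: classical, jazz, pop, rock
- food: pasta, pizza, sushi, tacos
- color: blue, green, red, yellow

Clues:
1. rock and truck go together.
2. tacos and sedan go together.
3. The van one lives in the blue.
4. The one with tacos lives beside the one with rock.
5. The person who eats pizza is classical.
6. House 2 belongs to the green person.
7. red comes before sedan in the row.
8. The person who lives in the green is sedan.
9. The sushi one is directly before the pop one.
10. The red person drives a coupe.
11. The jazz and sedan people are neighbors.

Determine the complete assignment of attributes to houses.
Solution:

House | Vehicle | Music | Food | Color
--------------------------------------
  1   | coupe | jazz | sushi | red
  2   | sedan | pop | tacos | green
  3   | truck | rock | pasta | yellow
  4   | van | classical | pizza | blue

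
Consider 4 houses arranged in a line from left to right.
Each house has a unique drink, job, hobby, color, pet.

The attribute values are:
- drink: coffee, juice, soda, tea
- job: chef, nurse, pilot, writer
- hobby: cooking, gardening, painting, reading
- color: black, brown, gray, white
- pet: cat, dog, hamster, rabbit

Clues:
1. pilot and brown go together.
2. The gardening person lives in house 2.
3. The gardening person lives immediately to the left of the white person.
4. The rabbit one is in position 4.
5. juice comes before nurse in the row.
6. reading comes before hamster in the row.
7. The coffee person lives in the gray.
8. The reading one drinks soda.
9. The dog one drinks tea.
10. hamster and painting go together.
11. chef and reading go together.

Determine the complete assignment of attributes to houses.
Solution:

House | Drink | Job | Hobby | Color | Pet
-----------------------------------------
  1   | soda | chef | reading | black | cat
  2   | tea | pilot | gardening | brown | dog
  3   | juice | writer | painting | white | hamster
  4   | coffee | nurse | cooking | gray | rabbit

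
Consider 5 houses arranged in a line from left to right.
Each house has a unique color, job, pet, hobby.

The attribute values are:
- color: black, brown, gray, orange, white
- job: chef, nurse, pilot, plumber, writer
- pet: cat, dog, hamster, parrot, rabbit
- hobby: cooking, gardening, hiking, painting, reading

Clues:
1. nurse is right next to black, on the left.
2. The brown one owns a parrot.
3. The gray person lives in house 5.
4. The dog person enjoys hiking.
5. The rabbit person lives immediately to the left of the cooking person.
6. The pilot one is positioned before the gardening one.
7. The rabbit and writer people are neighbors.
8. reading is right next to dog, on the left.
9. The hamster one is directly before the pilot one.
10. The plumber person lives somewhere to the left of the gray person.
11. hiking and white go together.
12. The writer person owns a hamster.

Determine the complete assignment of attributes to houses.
Solution:

House | Color | Job | Pet | Hobby
---------------------------------
  1   | orange | nurse | rabbit | painting
  2   | black | writer | hamster | cooking
  3   | brown | pilot | parrot | reading
  4   | white | plumber | dog | hiking
  5   | gray | chef | cat | gardening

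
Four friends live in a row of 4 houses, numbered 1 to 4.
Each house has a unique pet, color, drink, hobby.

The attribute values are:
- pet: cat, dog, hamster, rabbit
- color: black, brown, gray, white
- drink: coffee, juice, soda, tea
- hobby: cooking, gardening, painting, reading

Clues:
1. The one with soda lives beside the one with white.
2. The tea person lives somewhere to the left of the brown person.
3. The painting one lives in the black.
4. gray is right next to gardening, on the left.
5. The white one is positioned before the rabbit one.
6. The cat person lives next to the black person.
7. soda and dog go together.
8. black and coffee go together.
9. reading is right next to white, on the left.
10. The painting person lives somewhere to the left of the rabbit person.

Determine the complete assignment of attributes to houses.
Solution:

House | Pet | Color | Drink | Hobby
-----------------------------------
  1   | dog | gray | soda | reading
  2   | cat | white | tea | gardening
  3   | hamster | black | coffee | painting
  4   | rabbit | brown | juice | cooking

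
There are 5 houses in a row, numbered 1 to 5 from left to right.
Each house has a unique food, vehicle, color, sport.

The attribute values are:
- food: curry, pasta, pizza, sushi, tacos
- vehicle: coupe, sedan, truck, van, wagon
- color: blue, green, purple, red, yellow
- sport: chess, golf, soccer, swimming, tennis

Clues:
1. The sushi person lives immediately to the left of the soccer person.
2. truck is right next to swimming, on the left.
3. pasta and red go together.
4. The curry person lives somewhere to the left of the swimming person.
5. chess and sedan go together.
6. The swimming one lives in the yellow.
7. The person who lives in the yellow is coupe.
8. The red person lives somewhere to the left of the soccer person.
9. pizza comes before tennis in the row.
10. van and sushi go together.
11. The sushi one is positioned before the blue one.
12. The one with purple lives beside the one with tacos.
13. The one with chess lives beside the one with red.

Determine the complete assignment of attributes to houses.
Solution:

House | Food | Vehicle | Color | Sport
--------------------------------------
  1   | curry | sedan | green | chess
  2   | pasta | truck | red | golf
  3   | pizza | coupe | yellow | swimming
  4   | sushi | van | purple | tennis
  5   | tacos | wagon | blue | soccer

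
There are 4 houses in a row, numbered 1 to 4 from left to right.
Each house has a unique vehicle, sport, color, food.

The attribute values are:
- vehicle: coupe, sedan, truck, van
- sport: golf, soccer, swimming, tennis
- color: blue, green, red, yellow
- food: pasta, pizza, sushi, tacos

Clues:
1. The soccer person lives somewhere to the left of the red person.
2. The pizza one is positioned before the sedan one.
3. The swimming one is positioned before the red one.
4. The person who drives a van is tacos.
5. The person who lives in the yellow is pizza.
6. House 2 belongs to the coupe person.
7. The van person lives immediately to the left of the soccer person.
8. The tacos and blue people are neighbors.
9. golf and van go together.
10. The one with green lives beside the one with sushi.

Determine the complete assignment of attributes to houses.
Solution:

House | Vehicle | Sport | Color | Food
--------------------------------------
  1   | van | golf | green | tacos
  2   | coupe | soccer | blue | sushi
  3   | truck | swimming | yellow | pizza
  4   | sedan | tennis | red | pasta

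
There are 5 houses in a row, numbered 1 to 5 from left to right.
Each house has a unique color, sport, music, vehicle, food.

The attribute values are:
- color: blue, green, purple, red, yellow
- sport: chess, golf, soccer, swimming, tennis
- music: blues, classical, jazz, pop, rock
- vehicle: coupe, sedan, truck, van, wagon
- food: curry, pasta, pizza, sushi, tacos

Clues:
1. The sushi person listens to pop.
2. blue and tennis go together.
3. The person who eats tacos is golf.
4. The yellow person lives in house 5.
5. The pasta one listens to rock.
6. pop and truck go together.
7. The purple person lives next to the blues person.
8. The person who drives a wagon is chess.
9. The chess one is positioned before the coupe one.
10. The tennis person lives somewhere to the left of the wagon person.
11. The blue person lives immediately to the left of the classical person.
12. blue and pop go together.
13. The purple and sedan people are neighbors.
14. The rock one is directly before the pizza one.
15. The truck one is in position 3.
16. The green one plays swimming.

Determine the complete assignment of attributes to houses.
Solution:

House | Color | Sport | Music | Vehicle | Food
----------------------------------------------
  1   | purple | soccer | rock | van | pasta
  2   | green | swimming | blues | sedan | pizza
  3   | blue | tennis | pop | truck | sushi
  4   | red | chess | classical | wagon | curry
  5   | yellow | golf | jazz | coupe | tacos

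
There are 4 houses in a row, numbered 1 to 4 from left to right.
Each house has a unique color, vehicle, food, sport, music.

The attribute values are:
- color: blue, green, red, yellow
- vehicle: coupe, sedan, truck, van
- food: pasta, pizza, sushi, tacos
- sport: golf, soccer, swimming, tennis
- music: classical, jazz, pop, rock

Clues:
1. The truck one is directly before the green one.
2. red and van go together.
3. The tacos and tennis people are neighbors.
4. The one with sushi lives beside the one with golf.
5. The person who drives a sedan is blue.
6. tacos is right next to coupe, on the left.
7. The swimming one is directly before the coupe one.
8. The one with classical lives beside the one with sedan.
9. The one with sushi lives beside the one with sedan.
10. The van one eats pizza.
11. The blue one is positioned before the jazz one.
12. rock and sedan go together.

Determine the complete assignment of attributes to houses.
Solution:

House | Color | Vehicle | Food | Sport | Music
----------------------------------------------
  1   | yellow | truck | tacos | swimming | pop
  2   | green | coupe | sushi | tennis | classical
  3   | blue | sedan | pasta | golf | rock
  4   | red | van | pizza | soccer | jazz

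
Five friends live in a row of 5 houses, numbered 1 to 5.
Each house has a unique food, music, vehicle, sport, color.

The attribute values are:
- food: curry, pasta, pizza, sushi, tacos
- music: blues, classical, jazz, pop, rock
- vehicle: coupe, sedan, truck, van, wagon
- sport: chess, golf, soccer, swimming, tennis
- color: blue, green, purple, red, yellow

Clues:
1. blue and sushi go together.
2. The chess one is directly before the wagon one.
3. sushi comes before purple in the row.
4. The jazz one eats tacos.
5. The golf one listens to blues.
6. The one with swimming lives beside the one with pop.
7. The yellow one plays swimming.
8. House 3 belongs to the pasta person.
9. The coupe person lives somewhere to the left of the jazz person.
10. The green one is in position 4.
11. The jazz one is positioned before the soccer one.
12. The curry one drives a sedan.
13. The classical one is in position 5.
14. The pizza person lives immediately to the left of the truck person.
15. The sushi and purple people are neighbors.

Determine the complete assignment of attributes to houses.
Solution:

House | Food | Music | Vehicle | Sport | Color
----------------------------------------------
  1   | pizza | rock | coupe | swimming | yellow
  2   | sushi | pop | truck | chess | blue
  3   | pasta | blues | wagon | golf | purple
  4   | tacos | jazz | van | tennis | green
  5   | curry | classical | sedan | soccer | red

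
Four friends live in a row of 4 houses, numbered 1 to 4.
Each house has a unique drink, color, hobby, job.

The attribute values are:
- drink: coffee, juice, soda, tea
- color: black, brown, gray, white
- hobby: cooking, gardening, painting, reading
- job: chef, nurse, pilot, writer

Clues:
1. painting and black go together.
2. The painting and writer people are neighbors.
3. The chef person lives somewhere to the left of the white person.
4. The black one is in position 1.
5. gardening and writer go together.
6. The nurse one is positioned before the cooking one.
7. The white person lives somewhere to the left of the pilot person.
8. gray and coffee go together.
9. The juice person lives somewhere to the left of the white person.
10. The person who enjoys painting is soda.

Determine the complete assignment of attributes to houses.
Solution:

House | Drink | Color | Hobby | Job
-----------------------------------
  1   | soda | black | painting | chef
  2   | juice | brown | gardening | writer
  3   | tea | white | reading | nurse
  4   | coffee | gray | cooking | pilot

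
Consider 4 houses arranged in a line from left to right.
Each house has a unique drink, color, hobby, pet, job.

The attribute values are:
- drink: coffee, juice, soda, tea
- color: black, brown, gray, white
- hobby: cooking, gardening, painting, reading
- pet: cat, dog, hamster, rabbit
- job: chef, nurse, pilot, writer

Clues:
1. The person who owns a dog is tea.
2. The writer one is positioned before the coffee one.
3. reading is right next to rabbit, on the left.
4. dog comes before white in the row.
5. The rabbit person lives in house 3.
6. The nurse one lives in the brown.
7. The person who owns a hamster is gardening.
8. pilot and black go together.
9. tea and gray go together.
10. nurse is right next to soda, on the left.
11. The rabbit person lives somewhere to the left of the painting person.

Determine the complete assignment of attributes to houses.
Solution:

House | Drink | Color | Hobby | Pet | Job
-----------------------------------------
  1   | juice | black | gardening | hamster | pilot
  2   | tea | gray | reading | dog | writer
  3   | coffee | brown | cooking | rabbit | nurse
  4   | soda | white | painting | cat | chef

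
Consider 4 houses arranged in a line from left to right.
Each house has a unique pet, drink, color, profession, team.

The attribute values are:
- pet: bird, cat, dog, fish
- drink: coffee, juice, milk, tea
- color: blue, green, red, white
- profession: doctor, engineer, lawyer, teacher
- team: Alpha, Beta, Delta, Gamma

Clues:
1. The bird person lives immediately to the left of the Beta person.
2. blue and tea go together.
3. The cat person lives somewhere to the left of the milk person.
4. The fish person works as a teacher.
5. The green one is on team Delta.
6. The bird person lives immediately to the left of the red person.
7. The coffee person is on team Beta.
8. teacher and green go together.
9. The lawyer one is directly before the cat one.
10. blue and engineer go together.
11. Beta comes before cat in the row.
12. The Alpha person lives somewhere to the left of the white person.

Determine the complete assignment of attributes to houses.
Solution:

House | Pet | Drink | Color | Profession | Team
-----------------------------------------------
  1   | bird | tea | blue | engineer | Alpha
  2   | dog | coffee | red | lawyer | Beta
  3   | cat | juice | white | doctor | Gamma
  4   | fish | milk | green | teacher | Delta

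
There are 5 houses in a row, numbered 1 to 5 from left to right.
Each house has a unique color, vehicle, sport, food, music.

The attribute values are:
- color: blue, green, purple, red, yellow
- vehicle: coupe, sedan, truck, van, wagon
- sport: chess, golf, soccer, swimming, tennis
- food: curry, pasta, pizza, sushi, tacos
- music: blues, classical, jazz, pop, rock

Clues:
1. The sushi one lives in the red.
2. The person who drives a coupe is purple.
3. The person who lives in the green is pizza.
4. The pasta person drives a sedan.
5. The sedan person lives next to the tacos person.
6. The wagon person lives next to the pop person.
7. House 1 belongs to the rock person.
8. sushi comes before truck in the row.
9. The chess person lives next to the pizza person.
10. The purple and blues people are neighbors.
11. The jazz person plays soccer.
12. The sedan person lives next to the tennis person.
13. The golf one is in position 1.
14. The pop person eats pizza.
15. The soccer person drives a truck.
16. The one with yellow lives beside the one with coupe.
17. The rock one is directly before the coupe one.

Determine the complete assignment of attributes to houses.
Solution:

House | Color | Vehicle | Sport | Food | Music
----------------------------------------------
  1   | yellow | sedan | golf | pasta | rock
  2   | purple | coupe | tennis | tacos | classical
  3   | red | wagon | chess | sushi | blues
  4   | green | van | swimming | pizza | pop
  5   | blue | truck | soccer | curry | jazz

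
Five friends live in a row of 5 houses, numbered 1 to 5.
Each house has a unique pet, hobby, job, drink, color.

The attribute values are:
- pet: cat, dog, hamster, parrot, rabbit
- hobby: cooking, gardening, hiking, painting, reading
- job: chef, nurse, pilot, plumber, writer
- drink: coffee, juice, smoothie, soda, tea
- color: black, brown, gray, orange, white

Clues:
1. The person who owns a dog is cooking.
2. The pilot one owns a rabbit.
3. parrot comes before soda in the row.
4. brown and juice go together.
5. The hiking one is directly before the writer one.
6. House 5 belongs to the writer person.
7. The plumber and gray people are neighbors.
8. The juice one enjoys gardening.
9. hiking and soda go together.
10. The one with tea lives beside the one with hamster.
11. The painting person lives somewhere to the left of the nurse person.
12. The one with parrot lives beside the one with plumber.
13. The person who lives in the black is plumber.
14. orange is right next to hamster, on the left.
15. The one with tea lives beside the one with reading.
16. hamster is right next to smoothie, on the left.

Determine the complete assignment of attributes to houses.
Solution:

House | Pet | Hobby | Job | Drink | Color
-----------------------------------------
  1   | parrot | painting | chef | tea | orange
  2   | hamster | reading | plumber | coffee | black
  3   | dog | cooking | nurse | smoothie | gray
  4   | rabbit | hiking | pilot | soda | white
  5   | cat | gardening | writer | juice | brown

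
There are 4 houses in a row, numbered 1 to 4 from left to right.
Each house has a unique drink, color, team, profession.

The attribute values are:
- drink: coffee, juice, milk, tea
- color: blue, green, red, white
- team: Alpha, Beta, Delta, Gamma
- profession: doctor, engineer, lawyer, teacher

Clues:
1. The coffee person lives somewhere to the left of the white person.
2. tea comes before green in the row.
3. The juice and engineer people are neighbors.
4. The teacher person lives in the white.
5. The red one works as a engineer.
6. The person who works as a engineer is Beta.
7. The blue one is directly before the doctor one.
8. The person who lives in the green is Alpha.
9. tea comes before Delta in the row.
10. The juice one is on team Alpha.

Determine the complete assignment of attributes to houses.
Solution:

House | Drink | Color | Team | Profession
-----------------------------------------
  1   | tea | blue | Gamma | lawyer
  2   | juice | green | Alpha | doctor
  3   | coffee | red | Beta | engineer
  4   | milk | white | Delta | teacher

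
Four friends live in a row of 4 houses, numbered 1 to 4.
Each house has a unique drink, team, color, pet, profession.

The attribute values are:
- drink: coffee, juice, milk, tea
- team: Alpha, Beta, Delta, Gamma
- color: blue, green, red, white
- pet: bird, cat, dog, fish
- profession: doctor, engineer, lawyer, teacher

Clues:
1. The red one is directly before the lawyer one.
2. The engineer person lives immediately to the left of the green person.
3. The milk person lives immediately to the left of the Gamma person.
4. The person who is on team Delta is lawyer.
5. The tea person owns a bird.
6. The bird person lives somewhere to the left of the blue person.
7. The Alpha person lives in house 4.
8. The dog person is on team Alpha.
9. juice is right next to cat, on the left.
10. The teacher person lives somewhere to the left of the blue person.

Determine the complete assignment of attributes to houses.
Solution:

House | Drink | Team | Color | Pet | Profession
-----------------------------------------------
  1   | juice | Beta | red | fish | engineer
  2   | milk | Delta | green | cat | lawyer
  3   | tea | Gamma | white | bird | teacher
  4   | coffee | Alpha | blue | dog | doctor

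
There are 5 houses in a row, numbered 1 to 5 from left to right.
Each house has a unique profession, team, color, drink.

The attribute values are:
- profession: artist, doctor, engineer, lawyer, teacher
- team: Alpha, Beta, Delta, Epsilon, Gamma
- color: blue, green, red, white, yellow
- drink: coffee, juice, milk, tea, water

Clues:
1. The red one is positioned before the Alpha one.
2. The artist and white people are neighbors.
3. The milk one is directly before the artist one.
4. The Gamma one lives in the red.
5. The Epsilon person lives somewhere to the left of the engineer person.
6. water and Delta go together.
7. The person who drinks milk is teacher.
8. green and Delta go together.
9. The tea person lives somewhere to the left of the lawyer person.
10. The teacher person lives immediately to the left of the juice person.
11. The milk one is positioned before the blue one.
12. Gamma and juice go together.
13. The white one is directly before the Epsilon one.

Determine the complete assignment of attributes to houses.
Solution:

House | Profession | Team | Color | Drink
-----------------------------------------
  1   | teacher | Beta | yellow | milk
  2   | artist | Gamma | red | juice
  3   | doctor | Alpha | white | tea
  4   | lawyer | Epsilon | blue | coffee
  5   | engineer | Delta | green | water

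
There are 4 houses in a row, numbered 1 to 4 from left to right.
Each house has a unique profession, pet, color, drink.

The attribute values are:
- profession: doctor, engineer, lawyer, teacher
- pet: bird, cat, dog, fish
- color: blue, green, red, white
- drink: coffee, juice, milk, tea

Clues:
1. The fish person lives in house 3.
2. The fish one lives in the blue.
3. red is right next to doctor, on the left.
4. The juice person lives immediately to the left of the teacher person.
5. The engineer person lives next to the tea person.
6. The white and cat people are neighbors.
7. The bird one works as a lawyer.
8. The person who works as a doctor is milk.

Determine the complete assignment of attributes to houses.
Solution:

House | Profession | Pet | Color | Drink
----------------------------------------
  1   | engineer | dog | white | juice
  2   | teacher | cat | red | tea
  3   | doctor | fish | blue | milk
  4   | lawyer | bird | green | coffee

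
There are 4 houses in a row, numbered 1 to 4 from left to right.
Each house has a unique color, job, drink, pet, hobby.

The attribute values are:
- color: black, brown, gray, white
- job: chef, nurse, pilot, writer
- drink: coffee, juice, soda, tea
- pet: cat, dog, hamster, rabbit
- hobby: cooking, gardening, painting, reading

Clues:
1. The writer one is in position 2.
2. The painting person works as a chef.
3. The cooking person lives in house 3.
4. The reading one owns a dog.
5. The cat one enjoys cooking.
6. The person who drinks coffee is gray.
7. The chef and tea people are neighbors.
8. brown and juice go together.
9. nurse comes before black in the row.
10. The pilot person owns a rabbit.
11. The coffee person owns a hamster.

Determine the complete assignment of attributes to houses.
Solution:

House | Color | Job | Drink | Pet | Hobby
-----------------------------------------
  1   | gray | chef | coffee | hamster | painting
  2   | white | writer | tea | dog | reading
  3   | brown | nurse | juice | cat | cooking
  4   | black | pilot | soda | rabbit | gardening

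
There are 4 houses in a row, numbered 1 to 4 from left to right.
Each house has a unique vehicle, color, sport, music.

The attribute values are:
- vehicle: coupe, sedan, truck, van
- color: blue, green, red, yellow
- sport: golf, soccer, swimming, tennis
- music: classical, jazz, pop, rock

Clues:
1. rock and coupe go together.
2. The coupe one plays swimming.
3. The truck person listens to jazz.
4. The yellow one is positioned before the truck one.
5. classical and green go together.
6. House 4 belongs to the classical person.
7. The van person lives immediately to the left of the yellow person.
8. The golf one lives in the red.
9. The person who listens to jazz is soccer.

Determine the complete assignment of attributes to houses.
Solution:

House | Vehicle | Color | Sport | Music
---------------------------------------
  1   | van | red | golf | pop
  2   | coupe | yellow | swimming | rock
  3   | truck | blue | soccer | jazz
  4   | sedan | green | tennis | classical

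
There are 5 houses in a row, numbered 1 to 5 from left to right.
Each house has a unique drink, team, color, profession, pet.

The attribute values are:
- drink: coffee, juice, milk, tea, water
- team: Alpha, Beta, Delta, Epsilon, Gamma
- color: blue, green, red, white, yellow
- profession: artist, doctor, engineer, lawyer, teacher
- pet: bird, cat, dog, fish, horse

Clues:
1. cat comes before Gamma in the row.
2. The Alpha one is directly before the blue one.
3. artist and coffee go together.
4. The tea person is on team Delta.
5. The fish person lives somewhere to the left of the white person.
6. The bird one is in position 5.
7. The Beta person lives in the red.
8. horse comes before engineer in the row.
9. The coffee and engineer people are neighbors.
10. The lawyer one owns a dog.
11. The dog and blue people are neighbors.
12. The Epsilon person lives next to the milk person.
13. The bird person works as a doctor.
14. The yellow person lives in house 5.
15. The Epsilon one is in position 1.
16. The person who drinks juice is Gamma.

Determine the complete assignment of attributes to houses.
Solution:

House | Drink | Team | Color | Profession | Pet
-----------------------------------------------
  1   | coffee | Epsilon | green | artist | horse
  2   | milk | Beta | red | engineer | fish
  3   | water | Alpha | white | lawyer | dog
  4   | tea | Delta | blue | teacher | cat
  5   | juice | Gamma | yellow | doctor | bird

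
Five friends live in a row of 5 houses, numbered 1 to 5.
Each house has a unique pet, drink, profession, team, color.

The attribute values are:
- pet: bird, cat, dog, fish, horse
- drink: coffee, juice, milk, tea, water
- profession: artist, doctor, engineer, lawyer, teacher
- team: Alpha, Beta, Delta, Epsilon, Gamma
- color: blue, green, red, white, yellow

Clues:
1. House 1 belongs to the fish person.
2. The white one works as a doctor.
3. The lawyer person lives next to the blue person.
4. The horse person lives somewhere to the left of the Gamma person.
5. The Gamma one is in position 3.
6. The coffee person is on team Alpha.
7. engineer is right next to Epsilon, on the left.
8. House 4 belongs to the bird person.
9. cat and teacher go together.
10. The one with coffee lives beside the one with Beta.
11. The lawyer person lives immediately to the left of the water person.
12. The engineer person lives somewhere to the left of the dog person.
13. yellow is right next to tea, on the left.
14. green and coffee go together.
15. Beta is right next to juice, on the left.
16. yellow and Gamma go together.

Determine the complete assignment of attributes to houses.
Solution:

House | Pet | Drink | Profession | Team | Color
-----------------------------------------------
  1   | fish | coffee | lawyer | Alpha | green
  2   | horse | water | artist | Beta | blue
  3   | cat | juice | teacher | Gamma | yellow
  4   | bird | tea | engineer | Delta | red
  5   | dog | milk | doctor | Epsilon | white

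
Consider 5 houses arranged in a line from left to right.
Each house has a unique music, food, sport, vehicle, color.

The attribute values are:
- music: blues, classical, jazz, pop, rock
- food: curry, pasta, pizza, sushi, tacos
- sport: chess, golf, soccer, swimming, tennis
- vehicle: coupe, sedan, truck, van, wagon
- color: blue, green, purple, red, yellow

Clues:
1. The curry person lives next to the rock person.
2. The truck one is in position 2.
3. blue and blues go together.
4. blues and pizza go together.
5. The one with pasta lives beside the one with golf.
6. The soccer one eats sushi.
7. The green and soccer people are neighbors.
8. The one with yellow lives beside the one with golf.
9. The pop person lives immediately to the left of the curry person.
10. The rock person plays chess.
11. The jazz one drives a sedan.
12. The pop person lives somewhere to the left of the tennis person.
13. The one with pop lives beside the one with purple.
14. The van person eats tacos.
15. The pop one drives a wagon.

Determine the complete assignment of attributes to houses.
Solution:

House | Music | Food | Sport | Vehicle | Color
----------------------------------------------
  1   | pop | pasta | swimming | wagon | yellow
  2   | classical | curry | golf | truck | purple
  3   | rock | tacos | chess | van | green
  4   | jazz | sushi | soccer | sedan | red
  5   | blues | pizza | tennis | coupe | blue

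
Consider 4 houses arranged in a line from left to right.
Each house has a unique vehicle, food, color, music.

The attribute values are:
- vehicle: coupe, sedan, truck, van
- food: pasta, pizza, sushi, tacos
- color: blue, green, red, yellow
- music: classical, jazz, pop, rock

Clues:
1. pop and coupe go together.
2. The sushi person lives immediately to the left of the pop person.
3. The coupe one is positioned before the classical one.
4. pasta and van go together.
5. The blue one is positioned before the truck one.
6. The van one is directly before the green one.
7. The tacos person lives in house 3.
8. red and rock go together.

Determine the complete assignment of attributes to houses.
Solution:

House | Vehicle | Food | Color | Music
--------------------------------------
  1   | van | pasta | red | rock
  2   | sedan | sushi | green | jazz
  3   | coupe | tacos | blue | pop
  4   | truck | pizza | yellow | classical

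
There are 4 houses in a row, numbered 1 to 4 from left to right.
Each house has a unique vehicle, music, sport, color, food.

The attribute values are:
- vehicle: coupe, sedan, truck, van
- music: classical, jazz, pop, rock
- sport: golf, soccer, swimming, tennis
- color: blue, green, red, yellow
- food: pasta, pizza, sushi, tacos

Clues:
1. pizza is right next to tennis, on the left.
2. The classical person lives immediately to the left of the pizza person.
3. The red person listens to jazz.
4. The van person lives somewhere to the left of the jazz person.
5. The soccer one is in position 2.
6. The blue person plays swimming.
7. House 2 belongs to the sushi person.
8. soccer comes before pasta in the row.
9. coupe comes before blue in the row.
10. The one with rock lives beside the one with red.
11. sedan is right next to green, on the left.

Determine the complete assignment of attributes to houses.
Solution:

House | Vehicle | Music | Sport | Color | Food
----------------------------------------------
  1   | sedan | pop | golf | yellow | tacos
  2   | coupe | classical | soccer | green | sushi
  3   | van | rock | swimming | blue | pizza
  4   | truck | jazz | tennis | red | pasta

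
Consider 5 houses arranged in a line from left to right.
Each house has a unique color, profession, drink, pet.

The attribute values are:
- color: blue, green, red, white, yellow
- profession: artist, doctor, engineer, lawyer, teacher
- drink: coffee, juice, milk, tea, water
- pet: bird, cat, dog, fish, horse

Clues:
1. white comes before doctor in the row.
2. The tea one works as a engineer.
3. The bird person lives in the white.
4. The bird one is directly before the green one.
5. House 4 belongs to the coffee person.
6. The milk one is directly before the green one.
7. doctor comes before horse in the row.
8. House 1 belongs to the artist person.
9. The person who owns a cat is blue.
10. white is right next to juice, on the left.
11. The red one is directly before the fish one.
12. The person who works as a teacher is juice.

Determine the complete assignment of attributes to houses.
Solution:

House | Color | Profession | Drink | Pet
----------------------------------------
  1   | white | artist | milk | bird
  2   | green | teacher | juice | dog
  3   | blue | doctor | water | cat
  4   | red | lawyer | coffee | horse
  5   | yellow | engineer | tea | fish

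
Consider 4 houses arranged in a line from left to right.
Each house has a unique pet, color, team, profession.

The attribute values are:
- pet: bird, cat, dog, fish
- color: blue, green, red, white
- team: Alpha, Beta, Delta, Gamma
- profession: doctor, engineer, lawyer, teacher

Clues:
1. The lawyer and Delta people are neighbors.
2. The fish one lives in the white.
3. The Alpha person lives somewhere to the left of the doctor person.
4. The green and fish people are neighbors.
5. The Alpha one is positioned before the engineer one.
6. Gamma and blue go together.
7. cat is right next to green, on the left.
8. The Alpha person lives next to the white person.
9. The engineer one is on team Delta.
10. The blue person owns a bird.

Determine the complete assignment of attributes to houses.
Solution:

House | Pet | Color | Team | Profession
---------------------------------------
  1   | cat | red | Beta | teacher
  2   | dog | green | Alpha | lawyer
  3   | fish | white | Delta | engineer
  4   | bird | blue | Gamma | doctor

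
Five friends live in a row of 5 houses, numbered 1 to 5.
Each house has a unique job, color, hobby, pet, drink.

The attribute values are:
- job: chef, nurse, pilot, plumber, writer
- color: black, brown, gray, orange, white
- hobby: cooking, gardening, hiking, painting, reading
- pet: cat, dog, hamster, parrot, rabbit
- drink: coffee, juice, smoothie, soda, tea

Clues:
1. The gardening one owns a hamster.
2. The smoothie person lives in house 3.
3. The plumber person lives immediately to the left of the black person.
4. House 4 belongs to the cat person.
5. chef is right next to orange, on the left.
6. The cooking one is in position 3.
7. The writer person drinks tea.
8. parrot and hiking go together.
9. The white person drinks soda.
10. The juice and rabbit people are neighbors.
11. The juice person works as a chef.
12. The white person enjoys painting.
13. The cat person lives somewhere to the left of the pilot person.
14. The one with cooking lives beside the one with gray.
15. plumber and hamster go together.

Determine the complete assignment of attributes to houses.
Solution:

House | Job | Color | Hobby | Pet | Drink
-----------------------------------------
  1   | plumber | brown | gardening | hamster | coffee
  2   | chef | black | hiking | parrot | juice
  3   | nurse | orange | cooking | rabbit | smoothie
  4   | writer | gray | reading | cat | tea
  5   | pilot | white | painting | dog | soda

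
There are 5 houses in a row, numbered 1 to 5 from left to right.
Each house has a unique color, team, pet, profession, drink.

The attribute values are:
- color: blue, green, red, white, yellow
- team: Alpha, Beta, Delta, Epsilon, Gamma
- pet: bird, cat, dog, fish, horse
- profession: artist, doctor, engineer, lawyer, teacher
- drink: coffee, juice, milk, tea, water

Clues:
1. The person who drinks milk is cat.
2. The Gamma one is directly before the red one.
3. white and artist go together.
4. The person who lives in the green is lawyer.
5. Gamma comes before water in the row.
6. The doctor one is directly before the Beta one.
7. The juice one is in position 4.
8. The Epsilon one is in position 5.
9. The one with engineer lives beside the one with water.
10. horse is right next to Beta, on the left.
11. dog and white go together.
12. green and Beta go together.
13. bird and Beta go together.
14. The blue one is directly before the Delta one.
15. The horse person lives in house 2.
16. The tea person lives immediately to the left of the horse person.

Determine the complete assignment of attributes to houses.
Solution:

House | Color | Team | Pet | Profession | Drink
-----------------------------------------------
  1   | blue | Gamma | fish | engineer | tea
  2   | red | Delta | horse | doctor | water
  3   | green | Beta | bird | lawyer | coffee
  4   | white | Alpha | dog | artist | juice
  5   | yellow | Epsilon | cat | teacher | milk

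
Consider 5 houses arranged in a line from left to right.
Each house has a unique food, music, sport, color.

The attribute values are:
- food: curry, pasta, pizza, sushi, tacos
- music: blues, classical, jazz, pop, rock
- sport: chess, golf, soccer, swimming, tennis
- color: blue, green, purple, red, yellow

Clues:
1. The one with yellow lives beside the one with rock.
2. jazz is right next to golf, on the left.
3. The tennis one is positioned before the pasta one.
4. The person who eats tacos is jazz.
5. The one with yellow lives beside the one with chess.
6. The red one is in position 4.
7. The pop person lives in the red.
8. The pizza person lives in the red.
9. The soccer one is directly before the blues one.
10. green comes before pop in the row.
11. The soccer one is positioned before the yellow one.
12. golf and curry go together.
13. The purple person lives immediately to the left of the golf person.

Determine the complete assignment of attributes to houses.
Solution:

House | Food | Music | Sport | Color
------------------------------------
  1   | tacos | jazz | soccer | purple
  2   | curry | blues | golf | yellow
  3   | sushi | rock | chess | green
  4   | pizza | pop | tennis | red
  5   | pasta | classical | swimming | blue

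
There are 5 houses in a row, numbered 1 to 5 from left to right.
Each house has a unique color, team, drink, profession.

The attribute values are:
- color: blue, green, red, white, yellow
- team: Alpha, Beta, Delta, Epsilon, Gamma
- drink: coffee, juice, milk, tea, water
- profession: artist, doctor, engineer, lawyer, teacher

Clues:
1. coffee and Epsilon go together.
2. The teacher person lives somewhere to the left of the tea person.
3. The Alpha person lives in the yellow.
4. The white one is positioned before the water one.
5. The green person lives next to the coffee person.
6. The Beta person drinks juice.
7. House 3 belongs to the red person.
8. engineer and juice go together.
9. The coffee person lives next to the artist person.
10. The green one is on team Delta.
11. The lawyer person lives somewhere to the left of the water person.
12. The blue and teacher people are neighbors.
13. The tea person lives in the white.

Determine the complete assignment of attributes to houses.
Solution:

House | Color | Team | Drink | Profession
-----------------------------------------
  1   | blue | Beta | juice | engineer
  2   | green | Delta | milk | teacher
  3   | red | Epsilon | coffee | lawyer
  4   | white | Gamma | tea | artist
  5   | yellow | Alpha | water | doctor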